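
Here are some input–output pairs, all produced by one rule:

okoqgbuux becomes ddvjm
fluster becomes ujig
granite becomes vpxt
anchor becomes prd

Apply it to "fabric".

The transformation: shift every letter 11 places backward in the alphabet (wrapping around), then keep every other character starting from the first (positions 1st, 3rd, 5th, ...).
For "fabric", step one produces "upqgxr"; step two turns that into "uqx".
(Check on "granite": → "vgpcxit" → "vpxt" ✓)

uqx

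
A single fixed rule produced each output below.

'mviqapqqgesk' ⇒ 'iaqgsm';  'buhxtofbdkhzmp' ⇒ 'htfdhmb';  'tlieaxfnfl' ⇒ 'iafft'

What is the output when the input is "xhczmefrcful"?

cmfcux

The transformation: move the first 2 characters to the end (rotate left by 2), then keep every other character starting from the first (positions 1st, 3rd, 5th, ...).
Applying that to "xhczmefrcful" gives "cmfcux".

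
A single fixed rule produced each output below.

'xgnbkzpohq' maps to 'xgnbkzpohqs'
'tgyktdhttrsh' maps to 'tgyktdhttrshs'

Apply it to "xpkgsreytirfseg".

xpkgsreytirfsegs

The pattern: append "s".
"xpkgsreytirfseg" → "xpkgsreytirfsegs".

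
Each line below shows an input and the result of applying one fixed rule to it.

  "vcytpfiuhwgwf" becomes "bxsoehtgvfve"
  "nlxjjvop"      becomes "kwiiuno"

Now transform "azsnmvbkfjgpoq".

The transformation: shift every letter 1 place backward in the alphabet (wrapping around), then delete the first character.
Applying both steps to "azsnmvbkfjgpoq": "zyrmluajeifonp", then "yrmluajeifonp".

yrmluajeifonp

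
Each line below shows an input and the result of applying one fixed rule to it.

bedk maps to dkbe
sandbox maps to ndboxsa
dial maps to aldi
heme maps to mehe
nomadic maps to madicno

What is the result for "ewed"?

edew

The pattern: move the first 2 characters to the end (rotate left by 2).
So "ewed" becomes "edew".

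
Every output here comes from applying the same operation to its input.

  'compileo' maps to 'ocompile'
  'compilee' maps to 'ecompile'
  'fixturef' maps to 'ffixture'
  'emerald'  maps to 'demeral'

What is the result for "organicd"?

dorganic

Rule — move the last character to the front.
So "organicd" becomes "dorganic".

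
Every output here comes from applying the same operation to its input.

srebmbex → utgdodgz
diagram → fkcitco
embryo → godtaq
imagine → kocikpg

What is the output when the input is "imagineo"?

kocikpgq

The rule is to shift every letter 2 places forward in the alphabet (wrapping around).
Applying that to "imagineo" gives "kocikpgq".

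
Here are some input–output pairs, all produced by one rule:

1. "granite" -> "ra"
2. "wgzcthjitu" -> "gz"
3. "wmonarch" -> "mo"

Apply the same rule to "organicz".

rg

The transformation: move the first character to the end, then keep only the first 2 characters.
Applying that to "organicz" gives "rg".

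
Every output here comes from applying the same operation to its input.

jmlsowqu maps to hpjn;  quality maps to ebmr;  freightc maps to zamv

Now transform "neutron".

mkhg

The transformation: shift every letter 7 places backward in the alphabet (wrapping around), then keep only the last 4 characters.
For "neutron", step one produces "gxnmkhg"; step two turns that into "mkhg".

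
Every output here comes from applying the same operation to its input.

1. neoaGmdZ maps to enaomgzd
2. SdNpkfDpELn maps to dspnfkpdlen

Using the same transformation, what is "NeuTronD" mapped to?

entuordn

The pattern: swap each adjacent pair of characters (1↔2, 3↔4, ...), then convert every letter to lowercase.
"NeuTronD" → "eNTuorDn" → "entuordn".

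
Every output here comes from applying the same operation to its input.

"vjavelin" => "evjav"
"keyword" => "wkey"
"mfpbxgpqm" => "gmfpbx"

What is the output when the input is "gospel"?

sgo

What's happening: delete the last 3 characters, then move the last character to the front.
Starting from "gospel": after the first operation, "gos"; after the second, "sgo".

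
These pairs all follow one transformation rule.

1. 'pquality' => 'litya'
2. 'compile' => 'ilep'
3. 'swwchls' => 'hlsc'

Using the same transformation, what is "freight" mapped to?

ghti

What's happening: delete the first 3 characters, then move the first character to the end.
On "freight": the first step gives "ight", and the second then gives "ghti".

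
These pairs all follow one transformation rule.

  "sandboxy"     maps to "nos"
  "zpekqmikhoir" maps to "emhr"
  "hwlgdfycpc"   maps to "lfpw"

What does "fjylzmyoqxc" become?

Rule — move the first 2 characters to the end (rotate left by 2), then keep one character in every 3, starting at position 1 (positions 1st, 4th, 7th, ...).
Working it through for "fjylzmyoqxc": intermediate "ylzmyoqxcfj", final "ymqf".

ymqf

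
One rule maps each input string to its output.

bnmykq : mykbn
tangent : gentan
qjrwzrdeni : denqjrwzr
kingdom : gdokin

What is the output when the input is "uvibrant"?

The pattern: delete the last character, then move the last 3 characters to the front (rotate right by 3).
"uvibrant" → "ranuvib".
(Check on "bnmykq": → "bnmyk" → "mykbn" ✓)

ranuvib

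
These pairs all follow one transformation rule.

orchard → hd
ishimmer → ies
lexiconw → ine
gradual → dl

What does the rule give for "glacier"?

cr

Each output is the input with this applied: move the first 2 characters to the end (rotate left by 2), then keep one character in every 3, starting at position 2 (positions 2nd, 5th, 8th, ...).
"glacier" → "aciergl" → "cr".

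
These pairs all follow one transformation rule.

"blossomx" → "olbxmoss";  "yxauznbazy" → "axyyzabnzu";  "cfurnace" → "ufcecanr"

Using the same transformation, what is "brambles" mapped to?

arbselbm

Rule — reverse the string, then move the last 3 characters to the front (rotate right by 3).
Working it through for "brambles": intermediate "selbmarb", final "arbselbm".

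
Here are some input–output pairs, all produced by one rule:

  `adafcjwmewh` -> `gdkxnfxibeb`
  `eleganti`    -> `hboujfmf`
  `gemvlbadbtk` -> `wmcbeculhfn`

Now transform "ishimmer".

In each case the input is transformed by: move the first 3 characters to the end (rotate left by 3), then shift every letter 1 place forward in the alphabet (wrapping around).
"ishimmer" → "immerish" → "jnnfsjti".

jnnfsjti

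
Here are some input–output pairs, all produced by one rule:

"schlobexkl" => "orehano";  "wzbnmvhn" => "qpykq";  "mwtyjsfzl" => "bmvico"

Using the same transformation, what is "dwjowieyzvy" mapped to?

rzlhbcyb

Each output is the input with this applied: delete the first 3 characters, then shift every letter 3 places forward in the alphabet (wrapping around).
Working it through for "dwjowieyzvy": intermediate "owieyzvy", final "rzlhbcyb".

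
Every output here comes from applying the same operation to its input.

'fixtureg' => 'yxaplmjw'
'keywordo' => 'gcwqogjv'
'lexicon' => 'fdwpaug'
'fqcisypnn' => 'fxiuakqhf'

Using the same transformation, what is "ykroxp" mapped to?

Each output is the input with this applied: move the last character to the front, then shift every letter 8 places backward in the alphabet (wrapping around).
Applying both steps to "ykroxp": "pykrox", then "hqcjgp".
(Check on "fqcisypnn": → "nfqcisypn" → "fxiuakqhf" ✓)

hqcjgp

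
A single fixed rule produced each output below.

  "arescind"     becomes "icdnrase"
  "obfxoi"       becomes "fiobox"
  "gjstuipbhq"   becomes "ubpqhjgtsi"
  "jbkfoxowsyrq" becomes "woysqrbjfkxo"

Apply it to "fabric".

bciafr

What's happening: swap each adjacent pair of characters (1↔2, 3↔4, ...), then swap the front and back halves of the string.
Applying both steps to "fabric": "afrbci", then "bciafr".
(Check on "gjstuipbhq": → "jgtsiubpqh" → "ubpqhjgtsi" ✓)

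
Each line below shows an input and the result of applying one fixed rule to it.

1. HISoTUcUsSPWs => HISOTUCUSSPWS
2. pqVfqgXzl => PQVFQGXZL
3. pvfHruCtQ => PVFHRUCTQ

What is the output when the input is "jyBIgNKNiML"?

JYBIGNKNIML

What's happening: convert every letter to uppercase.
So "jyBIgNKNiML" becomes "JYBIGNKNIML".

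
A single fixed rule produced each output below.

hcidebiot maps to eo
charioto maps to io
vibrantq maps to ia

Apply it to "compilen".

Each output is the input with this applied: keep one character in every 3, starting at position 2 (positions 2nd, 5th, 8th, ...), then keep only the vowels.
For "compilen", step one produces "oin"; step two turns that into "oi".

oi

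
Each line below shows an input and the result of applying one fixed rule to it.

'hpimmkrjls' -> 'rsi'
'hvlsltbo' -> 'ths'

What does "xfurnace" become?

The pattern: swap the front and back halves of the string, then keep one character in every 3, starting at position 2 (positions 2nd, 5th, 8th, ...).
Working it through for "xfurnace": intermediate "nacexfur", final "axr".

axr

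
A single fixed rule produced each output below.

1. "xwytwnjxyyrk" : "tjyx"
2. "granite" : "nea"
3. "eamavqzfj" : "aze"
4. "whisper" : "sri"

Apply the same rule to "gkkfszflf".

Rule — move the first 3 characters to the end (rotate left by 3), then keep one character in every 3, starting at position 1 (positions 1st, 4th, 7th, ...).
Applying that to "gkkfszflf" gives "ffg".
(Check on "granite": → "nitegra" → "nea" ✓)

ffg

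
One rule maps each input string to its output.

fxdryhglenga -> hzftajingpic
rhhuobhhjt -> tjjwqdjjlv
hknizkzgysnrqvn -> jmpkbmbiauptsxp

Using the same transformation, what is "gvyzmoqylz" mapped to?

Rule — shift every letter 2 places forward in the alphabet (wrapping around).
Applying that to "gvyzmoqylz" gives "ixaboqsanb".

ixaboqsanb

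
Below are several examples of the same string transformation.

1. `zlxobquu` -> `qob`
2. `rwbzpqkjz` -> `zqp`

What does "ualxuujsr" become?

xuu

In each case the input is transformed by: take characters alternately from the front and the back (1st, last, 2nd, 2nd-last, ...), then keep only the last 3 characters.
Working it through for "ualxuujsr": intermediate "urasljxuu", final "xuu".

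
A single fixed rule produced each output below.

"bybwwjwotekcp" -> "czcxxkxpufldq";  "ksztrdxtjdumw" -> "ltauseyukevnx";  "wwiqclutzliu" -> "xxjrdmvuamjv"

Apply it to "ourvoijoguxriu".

The rule is to shift every letter 1 place forward in the alphabet (wrapping around).
For "ourvoijoguxriu" the result is "pvswpjkphvysjv".

pvswpjkphvysjv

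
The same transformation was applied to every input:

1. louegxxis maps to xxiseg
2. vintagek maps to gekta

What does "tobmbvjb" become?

In each case the input is transformed by: delete the first 3 characters, then move the first 2 characters to the end (rotate left by 2).
Starting from "tobmbvjb": after the first operation, "mbvjb"; after the second, "vjbmb".
(Check on "vintagek": → "tagek" → "gekta" ✓)

vjbmb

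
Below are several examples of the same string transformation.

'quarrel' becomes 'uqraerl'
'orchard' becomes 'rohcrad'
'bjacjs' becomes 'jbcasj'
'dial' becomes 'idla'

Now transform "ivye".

The transformation: swap each adjacent pair of characters (1↔2, 3↔4, ...).
"ivye" → "viey".

viey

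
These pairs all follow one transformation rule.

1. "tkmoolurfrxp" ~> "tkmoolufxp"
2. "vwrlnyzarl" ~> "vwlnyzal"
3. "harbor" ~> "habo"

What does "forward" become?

fowad

In each case the input is transformed by: remove every "r".
So "forward" becomes "fowad".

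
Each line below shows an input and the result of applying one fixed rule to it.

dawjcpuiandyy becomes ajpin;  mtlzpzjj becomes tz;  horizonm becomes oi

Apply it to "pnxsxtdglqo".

nstg

Looking at the pairs, the operation is to delete the last 3 characters, then keep every other character starting from the second (positions 2nd, 4th, 6th, ...).
For "pnxsxtdglqo", step one produces "pnxsxtdg"; step two turns that into "nstg".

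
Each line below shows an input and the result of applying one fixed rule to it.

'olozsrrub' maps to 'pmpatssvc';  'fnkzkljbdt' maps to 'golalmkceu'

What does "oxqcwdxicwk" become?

pyrdxeyjdxl

The pattern: shift every letter 1 place forward in the alphabet (wrapping around).
"oxqcwdxicwk" → "pyrdxeyjdxl".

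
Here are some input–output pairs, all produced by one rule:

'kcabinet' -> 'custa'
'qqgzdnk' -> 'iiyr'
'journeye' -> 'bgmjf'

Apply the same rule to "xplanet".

phds

The pattern: shift every letter 8 places backward in the alphabet (wrapping around), then delete the last 3 characters.
Starting from "xplanet": after the first operation, "phdsfwl"; after the second, "phds".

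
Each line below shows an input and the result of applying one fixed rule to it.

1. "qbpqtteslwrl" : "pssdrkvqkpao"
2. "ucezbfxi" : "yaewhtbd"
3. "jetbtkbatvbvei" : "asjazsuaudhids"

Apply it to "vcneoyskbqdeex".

dnxrjapcddwubm

Looking at the pairs, the operation is to move the first 3 characters to the end (rotate left by 3), then shift every letter 1 place backward in the alphabet (wrapping around).
Working it through for "vcneoyskbqdeex": intermediate "eoyskbqdeexvcn", final "dnxrjapcddwubm".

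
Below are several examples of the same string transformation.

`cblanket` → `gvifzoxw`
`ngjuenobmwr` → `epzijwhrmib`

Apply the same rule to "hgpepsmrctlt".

kzknhmxogocb

The transformation: shift every letter 5 places backward in the alphabet (wrapping around), then move the first 2 characters to the end (rotate left by 2).
"hgpepsmrctlt" → "kzknhmxogocb".
(Check on "cblanket": → "xwgvifzo" → "gvifzoxw" ✓)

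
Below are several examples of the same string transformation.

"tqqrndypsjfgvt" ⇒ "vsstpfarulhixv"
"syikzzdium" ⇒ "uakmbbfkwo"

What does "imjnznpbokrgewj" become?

kolpbprdqmtigyl

Looking at the pairs, the operation is to shift every letter 2 places forward in the alphabet (wrapping around).
Applying that to "imjnznpbokrgewj" gives "kolpbprdqmtigyl".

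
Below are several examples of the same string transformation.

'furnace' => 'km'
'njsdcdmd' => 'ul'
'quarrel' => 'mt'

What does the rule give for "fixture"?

Rule — shift every letter 8 places forward in the alphabet (wrapping around), then keep only the last 2 characters.
Starting from "fixture": after the first operation, "nqfbczm"; after the second, "zm".

zm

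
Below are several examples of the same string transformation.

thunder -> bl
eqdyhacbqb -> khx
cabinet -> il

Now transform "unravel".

yl

Each output is the input with this applied: keep one character in every 3, starting at position 3 (positions 3rd, 6th, 9th, ...), then shift every letter 7 places forward in the alphabet (wrapping around).
Doing the same to "unravel": "yl".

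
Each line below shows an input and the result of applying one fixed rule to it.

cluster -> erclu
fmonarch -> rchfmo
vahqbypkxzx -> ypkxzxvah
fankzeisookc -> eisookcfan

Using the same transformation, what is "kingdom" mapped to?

omkin

The transformation: move the first 3 characters to the end (rotate left by 3), then delete the first 2 characters.
On "kingdom": the first step gives "gdomkin", and the second then gives "omkin".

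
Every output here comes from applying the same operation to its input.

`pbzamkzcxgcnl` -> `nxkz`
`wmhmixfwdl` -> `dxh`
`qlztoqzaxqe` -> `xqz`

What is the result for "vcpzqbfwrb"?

Each output is the input with this applied: keep one character in every 3, starting at position 3 (positions 3rd, 6th, 9th, ...), then reverse the string.
"vcpzqbfwrb" → "rbp".

rbp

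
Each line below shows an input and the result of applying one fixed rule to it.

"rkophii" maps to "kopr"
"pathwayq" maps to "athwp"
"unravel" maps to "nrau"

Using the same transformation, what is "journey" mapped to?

The transformation: delete the last 3 characters, then move the first character to the end.
For "journey", step one produces "jour"; step two turns that into "ourj".

ourj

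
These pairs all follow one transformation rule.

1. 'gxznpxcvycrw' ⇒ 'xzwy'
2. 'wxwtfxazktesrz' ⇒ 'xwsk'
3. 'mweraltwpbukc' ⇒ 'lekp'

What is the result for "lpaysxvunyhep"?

Each output is the input with this applied: keep one character in every 3, starting at position 3 (positions 3rd, 6th, 9th, ...), then swap each adjacent pair of characters (1↔2, 3↔4, ...).
For "lpaysxvunyhep", step one produces "axne"; step two turns that into "xaen".

xaen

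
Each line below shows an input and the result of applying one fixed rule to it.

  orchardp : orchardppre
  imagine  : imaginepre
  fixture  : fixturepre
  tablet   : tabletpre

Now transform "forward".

forwardpre

The transformation: append "pre".
On "forward" that produces "forwardpre".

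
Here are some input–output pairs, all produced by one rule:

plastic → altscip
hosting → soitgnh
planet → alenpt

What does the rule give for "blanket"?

alknteb

Rule — move the first character to the end, then swap each adjacent pair of characters (1↔2, 3↔4, ...).
Doing the same to "blanket": "alknteb".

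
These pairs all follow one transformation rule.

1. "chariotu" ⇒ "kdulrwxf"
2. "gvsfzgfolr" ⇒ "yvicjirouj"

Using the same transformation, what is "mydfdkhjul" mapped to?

What's happening: move the first character to the end, then shift every letter 3 places forward in the alphabet (wrapping around).
Applying both steps to "mydfdkhjul": "ydfdkhjulm", then "bgignkmxop".

bgignkmxop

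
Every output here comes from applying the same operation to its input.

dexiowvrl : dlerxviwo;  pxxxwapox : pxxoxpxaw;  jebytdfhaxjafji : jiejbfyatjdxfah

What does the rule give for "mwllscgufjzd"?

The rule is to take characters alternately from the front and the back (1st, last, 2nd, 2nd-last, ...).
Applying that to "mwllscgufjzd" gives "mdwzljlfsucg".

mdwzljlfsucg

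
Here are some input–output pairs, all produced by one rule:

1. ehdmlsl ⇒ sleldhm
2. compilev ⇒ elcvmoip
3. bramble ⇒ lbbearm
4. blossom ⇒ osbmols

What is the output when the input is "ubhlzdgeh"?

The pattern: move the last 3 characters to the front (rotate right by 3), then swap each adjacent pair of characters (1↔2, 3↔4, ...).
Applying that to "ubhlzdgeh" gives "eguhhbzld".

eguhhbzld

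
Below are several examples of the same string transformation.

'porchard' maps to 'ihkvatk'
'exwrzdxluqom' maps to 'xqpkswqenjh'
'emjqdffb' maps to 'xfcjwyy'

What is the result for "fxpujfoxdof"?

yqincyhqwh

The rule is to delete the last character, then shift every letter 7 places backward in the alphabet (wrapping around).
"fxpujfoxdof" → "fxpujfoxdo" → "yqincyhqwh".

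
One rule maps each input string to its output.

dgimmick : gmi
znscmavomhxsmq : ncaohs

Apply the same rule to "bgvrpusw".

Each output is the input with this applied: delete the last character, then keep every other character starting from the second (positions 2nd, 4th, 6th, ...).
Working it through for "bgvrpusw": intermediate "bgvrpus", final "gru".
(Check on "znscmavomhxsmq": → "znscmavomhxsm" → "ncaohs" ✓)

gru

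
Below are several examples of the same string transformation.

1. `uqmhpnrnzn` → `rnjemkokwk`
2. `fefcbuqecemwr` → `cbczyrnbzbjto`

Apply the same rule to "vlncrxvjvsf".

The pattern: shift every letter 3 places backward in the alphabet (wrapping around).
On "vlncrxvjvsf" that produces "sikzousgspc".

sikzousgspc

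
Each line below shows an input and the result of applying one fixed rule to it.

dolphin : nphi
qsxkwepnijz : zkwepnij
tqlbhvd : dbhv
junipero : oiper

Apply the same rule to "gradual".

Each output is the input with this applied: delete the first 3 characters, then move the last character to the front.
Applying both steps to "gradual": "dual", then "ldua".
(Check on "dolphin": → "phin" → "nphi" ✓)

ldua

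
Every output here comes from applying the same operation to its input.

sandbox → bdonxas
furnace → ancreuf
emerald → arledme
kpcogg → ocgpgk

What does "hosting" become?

Looking at the pairs, the operation is to move the last 3 characters to the front (rotate right by 3), then take characters alternately from the front and the back (1st, last, 2nd, 2nd-last, ...).
On "hosting": the first step gives "inghost", and the second then gives "itnsgoh".

itnsgoh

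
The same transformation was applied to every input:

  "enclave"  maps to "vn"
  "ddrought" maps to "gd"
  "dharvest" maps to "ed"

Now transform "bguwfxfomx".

The pattern: move the first 3 characters to the end (rotate left by 3), then keep one character in every 3, starting at position 3 (positions 3rd, 6th, 9th, ...).
Starting from "bguwfxfomx": after the first operation, "wfxfomxbgu"; after the second, "xmg".
(Check on "dharvest": → "rvestdha" → "ed" ✓)

xmg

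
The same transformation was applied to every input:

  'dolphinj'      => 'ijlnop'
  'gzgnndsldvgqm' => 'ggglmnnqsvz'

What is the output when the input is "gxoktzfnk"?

kknotxz

What's happening: sort the characters into alphabetical order, then delete the first 2 characters.
For "gxoktzfnk", step one produces "fgkknotxz"; step two turns that into "kknotxz".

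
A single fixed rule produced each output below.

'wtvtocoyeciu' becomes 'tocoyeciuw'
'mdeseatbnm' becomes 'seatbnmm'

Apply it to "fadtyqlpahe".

tyqlpahef

In each case the input is transformed by: move the first character to the end, then delete the first 2 characters.
Applying both steps to "fadtyqlpahe": "adtyqlpahef", then "tyqlpahef".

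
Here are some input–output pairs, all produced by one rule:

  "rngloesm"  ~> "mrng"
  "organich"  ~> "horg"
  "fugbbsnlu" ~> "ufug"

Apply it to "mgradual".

lmgr

Looking at the pairs, the operation is to move the last character to the front, then keep only the first 4 characters.
So "mgradual" becomes "lmgr".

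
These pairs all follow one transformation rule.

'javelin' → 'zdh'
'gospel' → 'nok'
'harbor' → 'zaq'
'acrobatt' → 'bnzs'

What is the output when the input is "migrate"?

The rule is to shift every letter 1 place backward in the alphabet (wrapping around), then keep every other character starting from the second (positions 2nd, 4th, 6th, ...).
For "migrate", step one produces "lhfqzsd"; step two turns that into "hqs".

hqs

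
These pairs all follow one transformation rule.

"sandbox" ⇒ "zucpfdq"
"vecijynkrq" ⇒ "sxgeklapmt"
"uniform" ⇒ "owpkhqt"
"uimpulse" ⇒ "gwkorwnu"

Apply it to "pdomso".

qrfqou

Each output is the input with this applied: shift every letter 2 places forward in the alphabet (wrapping around), then move the last character to the front.
"pdomso" → "qrfqou".
(Check on "uimpulse": → "wkorwnug" → "gwkorwnu" ✓)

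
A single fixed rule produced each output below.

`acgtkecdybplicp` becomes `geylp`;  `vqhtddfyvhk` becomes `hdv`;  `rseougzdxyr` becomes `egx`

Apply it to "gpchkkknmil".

ckm

Each output is the input with this applied: keep one character in every 3, starting at position 3 (positions 3rd, 6th, 9th, ...).
Applying that to "gpchkkknmil" gives "ckm".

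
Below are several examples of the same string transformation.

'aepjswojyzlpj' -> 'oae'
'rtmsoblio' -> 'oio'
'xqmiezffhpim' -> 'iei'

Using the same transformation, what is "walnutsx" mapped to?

What's happening: move the first 2 characters to the end (rotate left by 2), then keep only the vowels.
For "walnutsx", step one produces "lnutsxwa"; step two turns that into "ua".

ua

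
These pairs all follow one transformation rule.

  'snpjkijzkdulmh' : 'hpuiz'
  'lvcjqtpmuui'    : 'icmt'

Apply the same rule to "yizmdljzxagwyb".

Looking at the pairs, the operation is to take characters alternately from the front and the back (1st, last, 2nd, 2nd-last, ...), then keep one character in every 3, starting at position 2 (positions 2nd, 5th, 8th, ...).
For "yizmdljzxagwyb", step one produces "ybiyzwmgdalxjz"; step two turns that into "bzglz".

bzglz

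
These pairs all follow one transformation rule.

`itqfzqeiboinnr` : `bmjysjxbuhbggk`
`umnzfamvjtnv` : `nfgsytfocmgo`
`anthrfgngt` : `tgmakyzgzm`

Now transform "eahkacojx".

Looking at the pairs, the operation is to shift every letter 7 places backward in the alphabet (wrapping around).
Doing the same to "eahkacojx": "xtadtvhcq".

xtadtvhcq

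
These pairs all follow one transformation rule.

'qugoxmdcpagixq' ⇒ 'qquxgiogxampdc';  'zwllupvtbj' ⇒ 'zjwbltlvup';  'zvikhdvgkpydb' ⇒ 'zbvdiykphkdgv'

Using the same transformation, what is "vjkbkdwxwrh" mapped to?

In each case the input is transformed by: take characters alternately from the front and the back (1st, last, 2nd, 2nd-last, ...).
"vjkbkdwxwrh" → "vhjrkwbxkwd".

vhjrkwbxkwd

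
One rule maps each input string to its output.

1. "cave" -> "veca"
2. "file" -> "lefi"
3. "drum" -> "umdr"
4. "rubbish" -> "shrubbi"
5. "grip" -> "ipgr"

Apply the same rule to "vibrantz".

What's happening: move the last 2 characters to the front (rotate right by 2).
Doing the same to "vibrantz": "tzvibran".

tzvibran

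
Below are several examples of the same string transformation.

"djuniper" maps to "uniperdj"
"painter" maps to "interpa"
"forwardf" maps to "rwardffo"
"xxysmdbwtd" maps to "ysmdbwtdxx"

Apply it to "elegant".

egantel

The transformation: move the first 2 characters to the end (rotate left by 2).
On "elegant" that produces "egantel".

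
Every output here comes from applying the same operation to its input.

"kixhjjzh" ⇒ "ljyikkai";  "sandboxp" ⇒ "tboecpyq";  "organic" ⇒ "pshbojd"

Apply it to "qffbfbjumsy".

Each output is the input with this applied: shift every letter 1 place forward in the alphabet (wrapping around).
For "qffbfbjumsy" the result is "rggcgckvntz".

rggcgckvntz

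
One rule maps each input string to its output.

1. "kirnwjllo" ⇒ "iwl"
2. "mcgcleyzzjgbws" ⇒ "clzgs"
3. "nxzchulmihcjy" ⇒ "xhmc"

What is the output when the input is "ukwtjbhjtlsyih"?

kjjsh

Rule — keep one character in every 3, starting at position 2 (positions 2nd, 5th, 8th, ...).
So "ukwtjbhjtlsyih" becomes "kjjsh".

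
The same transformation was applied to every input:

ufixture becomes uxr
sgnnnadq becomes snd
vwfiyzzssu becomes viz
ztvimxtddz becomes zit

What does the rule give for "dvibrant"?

In each case the input is transformed by: delete the last character, then keep one character in every 3, starting at position 1 (positions 1st, 4th, 7th, ...).
Doing the same to "dvibrant": "dbn".

dbn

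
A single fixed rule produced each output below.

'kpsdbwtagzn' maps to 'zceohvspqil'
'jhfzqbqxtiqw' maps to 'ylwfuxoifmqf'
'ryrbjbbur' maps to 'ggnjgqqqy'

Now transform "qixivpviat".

fixpmxxkke

Each output is the input with this applied: take characters alternately from the front and the back (1st, last, 2nd, 2nd-last, ...), then shift every letter 11 places backward in the alphabet (wrapping around).
Applying that to "qixivpviat" gives "fixpmxxkke".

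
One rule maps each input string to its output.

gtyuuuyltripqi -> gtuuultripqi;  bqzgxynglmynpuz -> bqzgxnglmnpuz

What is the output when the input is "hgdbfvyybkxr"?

hgdbfvbkxr

The rule is to remove every "y".
For "hgdbfvyybkxr" the result is "hgdbfvbkxr".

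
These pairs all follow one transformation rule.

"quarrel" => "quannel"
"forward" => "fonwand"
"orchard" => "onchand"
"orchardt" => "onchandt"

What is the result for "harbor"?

hanbon

Looking at the pairs, the operation is to replace every "r" with "n".
So "harbor" becomes "hanbon".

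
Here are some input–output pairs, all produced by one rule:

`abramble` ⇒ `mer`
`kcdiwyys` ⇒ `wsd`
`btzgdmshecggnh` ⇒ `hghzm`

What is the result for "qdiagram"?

The transformation: swap the front and back halves of the string, then keep one character in every 3, starting at position 1 (positions 1st, 4th, 7th, ...).
Starting from "qdiagram": after the first operation, "gramqdia"; after the second, "gmi".
(Check on "abramble": → "mbleabra" → "mer" ✓)

gmi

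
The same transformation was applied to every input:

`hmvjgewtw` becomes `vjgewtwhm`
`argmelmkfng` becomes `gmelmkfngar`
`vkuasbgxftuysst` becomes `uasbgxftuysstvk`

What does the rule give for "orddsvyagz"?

ddsvyagzor

Rule — move the first 2 characters to the end (rotate left by 2).
For "orddsvyagz" the result is "ddsvyagzor".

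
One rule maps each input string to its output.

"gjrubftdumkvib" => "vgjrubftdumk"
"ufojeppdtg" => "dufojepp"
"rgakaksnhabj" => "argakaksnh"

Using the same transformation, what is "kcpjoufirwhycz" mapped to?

ykcpjoufirwh

The transformation: delete the last 2 characters, then move the last character to the front.
"kcpjoufirwhycz" → "kcpjoufirwhy" → "ykcpjoufirwh".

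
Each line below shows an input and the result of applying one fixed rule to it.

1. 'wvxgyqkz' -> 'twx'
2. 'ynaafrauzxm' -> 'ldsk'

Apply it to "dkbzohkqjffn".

Rule — shift every letter 2 places backward in the alphabet (wrapping around), then keep one character in every 3, starting at position 2 (positions 2nd, 5th, 8th, ...).
For "dkbzohkqjffn", step one produces "bizxmfiohddl"; step two turns that into "imod".

imod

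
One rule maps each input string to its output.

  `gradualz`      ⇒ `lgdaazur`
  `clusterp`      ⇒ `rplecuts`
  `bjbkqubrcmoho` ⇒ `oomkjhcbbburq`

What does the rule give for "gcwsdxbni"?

nigdcbxws

Looking at the pairs, the operation is to sort the characters into reverse alphabetical order, then move the first 3 characters to the end (rotate left by 3).
On "gcwsdxbni": the first step gives "xwsnigdcb", and the second then gives "nigdcbxws".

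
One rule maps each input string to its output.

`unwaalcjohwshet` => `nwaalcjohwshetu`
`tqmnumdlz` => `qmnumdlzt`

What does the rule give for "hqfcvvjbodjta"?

The pattern: move the first character to the end.
Doing the same to "hqfcvvjbodjta": "qfcvvjbodjtah".

qfcvvjbodjtah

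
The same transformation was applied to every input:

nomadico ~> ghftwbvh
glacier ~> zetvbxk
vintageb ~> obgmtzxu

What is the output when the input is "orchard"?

In each case the input is transformed by: shift every letter 7 places backward in the alphabet (wrapping around).
So "orchard" becomes "hkvatkw".

hkvatkw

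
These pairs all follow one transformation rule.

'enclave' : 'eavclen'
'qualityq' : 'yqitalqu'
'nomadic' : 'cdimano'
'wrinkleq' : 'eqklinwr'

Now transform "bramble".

Each output is the input with this applied: swap each adjacent pair of characters (1↔2, 3↔4, ...), then reverse the string.
For "bramble", step one produces "rbmalbe"; step two turns that into "eblambr".
(Check on "qualityq": → "uqlatiqy" → "yqitalqu" ✓)

eblambr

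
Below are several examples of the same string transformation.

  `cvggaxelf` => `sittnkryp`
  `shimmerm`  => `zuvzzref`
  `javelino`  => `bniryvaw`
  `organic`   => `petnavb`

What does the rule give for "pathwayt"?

The rule is to swap the first and last characters, then shift every letter 13 places forward in the alphabet (wrapping around) — i.e. ROT13.
For "pathwayt", step one produces "tathwayp"; step two turns that into "gngujnlc".
(Check on "organic": → "crganio" → "petnavb" ✓)

gngujnlc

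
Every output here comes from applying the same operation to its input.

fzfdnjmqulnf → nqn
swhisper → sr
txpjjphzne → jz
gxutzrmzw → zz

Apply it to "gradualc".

uc

The pattern: keep one character in every 3, starting at position 2 (positions 2nd, 5th, 8th, ...), then delete the first character.
Applying both steps to "gradualc": "ruc", then "uc".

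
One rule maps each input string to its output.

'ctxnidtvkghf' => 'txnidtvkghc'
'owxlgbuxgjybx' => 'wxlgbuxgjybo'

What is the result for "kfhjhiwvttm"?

Rule — swap the first and last characters, then delete the first character.
Applying both steps to "kfhjhiwvttm": "mfhjhiwvttk", then "fhjhiwvttk".
(Check on "owxlgbuxgjybx": → "xwxlgbuxgjybo" → "wxlgbuxgjybo" ✓)

fhjhiwvttk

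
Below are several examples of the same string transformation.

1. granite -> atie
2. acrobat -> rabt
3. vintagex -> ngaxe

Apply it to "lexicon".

What's happening: swap each adjacent pair of characters (1↔2, 3↔4, ...), then delete the first 3 characters.
"lexicon" → "xocn".

xocn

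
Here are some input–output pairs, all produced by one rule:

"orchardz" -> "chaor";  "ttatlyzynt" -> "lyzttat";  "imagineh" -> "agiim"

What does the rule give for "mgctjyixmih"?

yixmgctj

Each output is the input with this applied: delete the last 3 characters, then move the last 3 characters to the front (rotate right by 3).
"mgctjyixmih" → "mgctjyix" → "yixmgctj".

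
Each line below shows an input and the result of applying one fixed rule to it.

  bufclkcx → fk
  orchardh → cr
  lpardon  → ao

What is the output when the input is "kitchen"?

The pattern: keep one character in every 3, starting at position 3 (positions 3rd, 6th, 9th, ...).
Doing the same to "kitchen": "te".

te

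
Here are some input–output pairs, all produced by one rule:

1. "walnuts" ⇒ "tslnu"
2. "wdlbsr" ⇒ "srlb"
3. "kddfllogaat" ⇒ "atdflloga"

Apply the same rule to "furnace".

The rule is to delete the first 2 characters, then move the last 2 characters to the front (rotate right by 2).
"furnace" → "rnace" → "cerna".

cerna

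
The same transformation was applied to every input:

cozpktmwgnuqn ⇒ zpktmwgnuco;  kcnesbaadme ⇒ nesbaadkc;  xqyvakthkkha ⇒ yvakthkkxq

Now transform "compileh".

mpilco

Looking at the pairs, the operation is to delete the last 2 characters, then move the first 2 characters to the end (rotate left by 2).
So "compileh" becomes "mpilco".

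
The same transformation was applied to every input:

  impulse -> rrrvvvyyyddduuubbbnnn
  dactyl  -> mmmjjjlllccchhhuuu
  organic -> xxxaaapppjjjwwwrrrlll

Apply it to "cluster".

The rule is to repeat every character 3 times, then shift every letter 9 places forward in the alphabet (wrapping around).
For "cluster", step one produces "cccllluuusssttteeerrr"; step two turns that into "llluuudddbbbcccnnnaaa".

llluuudddbbbcccnnnaaa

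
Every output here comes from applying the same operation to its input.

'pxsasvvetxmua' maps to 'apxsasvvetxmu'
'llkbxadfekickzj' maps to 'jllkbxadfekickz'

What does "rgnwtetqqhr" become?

rrgnwtetqqh

Looking at the pairs, the operation is to move the last character to the front.
Applying that to "rgnwtetqqhr" gives "rrgnwtetqqh".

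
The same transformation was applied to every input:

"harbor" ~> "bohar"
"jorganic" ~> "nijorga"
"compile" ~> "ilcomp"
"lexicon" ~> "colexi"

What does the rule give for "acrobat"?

The transformation: delete the last character, then move the last 2 characters to the front (rotate right by 2).
Applying both steps to "acrobat": "acroba", then "baacro".

baacro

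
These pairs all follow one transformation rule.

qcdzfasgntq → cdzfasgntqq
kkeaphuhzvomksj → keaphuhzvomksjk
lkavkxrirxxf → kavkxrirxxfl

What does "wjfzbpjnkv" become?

Looking at the pairs, the operation is to move the first character to the end.
For "wjfzbpjnkv" the result is "jfzbpjnkvw".

jfzbpjnkvw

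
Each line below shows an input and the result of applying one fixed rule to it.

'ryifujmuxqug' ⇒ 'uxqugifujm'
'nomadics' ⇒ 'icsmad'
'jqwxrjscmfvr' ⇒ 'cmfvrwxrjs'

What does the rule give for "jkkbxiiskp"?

The transformation: delete the first 2 characters, then swap the front and back halves of the string.
For "jkkbxiiskp" the result is "iskpkbxi".

iskpkbxi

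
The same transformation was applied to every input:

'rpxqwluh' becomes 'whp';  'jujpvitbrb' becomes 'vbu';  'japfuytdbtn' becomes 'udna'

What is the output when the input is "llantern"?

tnl

Rule — keep one character in every 3, starting at position 2 (positions 2nd, 5th, 8th, ...), then move the first character to the end.
On "llantern": the first step gives "ltn", and the second then gives "tnl".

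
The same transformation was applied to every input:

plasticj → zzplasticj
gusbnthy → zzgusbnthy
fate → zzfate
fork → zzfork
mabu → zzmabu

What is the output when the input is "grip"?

Rule — prepend "zz".
So "grip" becomes "zzgrip".

zzgrip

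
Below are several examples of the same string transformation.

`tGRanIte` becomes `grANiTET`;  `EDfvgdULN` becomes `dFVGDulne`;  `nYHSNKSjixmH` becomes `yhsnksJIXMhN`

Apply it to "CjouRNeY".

JOUrnEyc

What's happening: move the first character to the end, then flip the case of every letter.
Starting from "CjouRNeY": after the first operation, "jouRNeYC"; after the second, "JOUrnEyc".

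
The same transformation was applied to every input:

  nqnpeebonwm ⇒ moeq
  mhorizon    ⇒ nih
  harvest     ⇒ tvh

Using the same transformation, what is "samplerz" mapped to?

zla

Each output is the input with this applied: reverse the string, then keep one character in every 3, starting at position 1 (positions 1st, 4th, 7th, ...).
Applying both steps to "samplerz": "zrelpmas", then "zla".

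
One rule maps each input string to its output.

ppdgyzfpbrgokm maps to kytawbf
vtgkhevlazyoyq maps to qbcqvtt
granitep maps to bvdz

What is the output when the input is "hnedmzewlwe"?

czhzgz

Looking at the pairs, the operation is to keep every other character starting from the first (positions 1st, 3rd, 5th, ...), then shift every letter 5 places backward in the alphabet (wrapping around).
On "hnedmzewlwe": the first step gives "hemele", and the second then gives "czhzgz".
(Check on "vtgkhevlazyoyq": → "vghvayy" → "qbcqvtt" ✓)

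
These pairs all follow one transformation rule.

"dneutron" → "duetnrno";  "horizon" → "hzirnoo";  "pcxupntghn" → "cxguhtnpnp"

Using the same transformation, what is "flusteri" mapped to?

The pattern: sort the characters into alphabetical order, then take characters alternately from the front and the back (1st, last, 2nd, 2nd-last, ...).
"flusteri" → "efilrstu" → "euftislr".

euftislr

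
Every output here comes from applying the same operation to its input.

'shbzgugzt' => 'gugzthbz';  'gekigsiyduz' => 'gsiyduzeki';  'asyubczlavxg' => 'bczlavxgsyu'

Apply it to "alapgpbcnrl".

The transformation: delete the first character, then move the first 3 characters to the end (rotate left by 3).
So "alapgpbcnrl" becomes "gpbcnrllap".

gpbcnrllap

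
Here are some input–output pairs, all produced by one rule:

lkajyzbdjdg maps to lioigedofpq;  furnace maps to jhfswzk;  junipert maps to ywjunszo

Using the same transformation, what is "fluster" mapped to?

The rule is to shift every letter 5 places forward in the alphabet (wrapping around), then reverse the string.
"fluster" → "kqzxyjw" → "wjyxzqk".

wjyxzqk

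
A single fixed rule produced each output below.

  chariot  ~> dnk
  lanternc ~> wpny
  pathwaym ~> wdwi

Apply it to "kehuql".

aqh

What's happening: shift every letter 4 places backward in the alphabet (wrapping around), then keep every other character starting from the second (positions 2nd, 4th, 6th, ...).
Applying both steps to "kehuql": "gadqmh", then "aqh".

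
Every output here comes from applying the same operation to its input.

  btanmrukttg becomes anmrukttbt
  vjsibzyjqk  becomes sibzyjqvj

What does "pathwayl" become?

thwaypa

The rule is to delete the last character, then move the first 2 characters to the end (rotate left by 2).
For "pathwayl", step one produces "pathway"; step two turns that into "thwaypa".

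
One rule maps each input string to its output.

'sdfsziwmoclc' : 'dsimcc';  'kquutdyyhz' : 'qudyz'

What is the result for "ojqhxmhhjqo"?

jhmhq

The pattern: keep every other character starting from the second (positions 2nd, 4th, 6th, ...).
So "ojqhxmhhjqo" becomes "jhmhq".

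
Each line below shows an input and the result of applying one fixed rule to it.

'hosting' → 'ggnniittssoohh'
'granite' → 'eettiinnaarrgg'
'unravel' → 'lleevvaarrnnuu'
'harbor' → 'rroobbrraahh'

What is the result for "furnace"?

Each output is the input with this applied: reverse the string, then double every character.
Starting from "furnace": after the first operation, "ecanruf"; after the second, "eeccaannrruuff".

eeccaannrruuff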